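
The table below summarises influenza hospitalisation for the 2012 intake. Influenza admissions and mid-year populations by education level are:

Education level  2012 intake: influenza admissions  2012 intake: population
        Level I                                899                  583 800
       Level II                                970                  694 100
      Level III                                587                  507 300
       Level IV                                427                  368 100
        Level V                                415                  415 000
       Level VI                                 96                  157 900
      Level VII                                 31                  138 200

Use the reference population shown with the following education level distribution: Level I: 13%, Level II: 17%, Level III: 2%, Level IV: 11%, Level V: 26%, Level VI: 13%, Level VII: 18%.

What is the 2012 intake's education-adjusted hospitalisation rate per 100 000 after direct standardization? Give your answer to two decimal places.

Education-specific rates per 100 000 for the 2012 intake: 153.99, 139.75, 115.71, 116.00, 100.00, 60.80, 22.43.
Standard weights: 0.13, 0.17, 0.02, 0.11, 0.26, 0.13, 0.18.
Standardized rate: 0.1300×153.99 + 0.1700×139.75 + 0.0200×115.71 + 0.1100×116.00 + 0.2600×100.00 + 0.1300×60.80 + 0.1800×22.43 = 96.7919 per 100 000.

96.79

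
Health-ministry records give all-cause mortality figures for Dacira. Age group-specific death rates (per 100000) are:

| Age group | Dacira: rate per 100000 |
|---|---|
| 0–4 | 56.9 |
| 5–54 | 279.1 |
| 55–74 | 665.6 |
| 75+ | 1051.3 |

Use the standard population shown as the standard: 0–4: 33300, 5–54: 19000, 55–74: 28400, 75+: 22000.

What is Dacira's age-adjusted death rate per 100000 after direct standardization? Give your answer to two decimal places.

Standard total = 102700; weights = 0.3242, 0.1850, 0.2765, 0.2142.
Standardized rate: 0.3242×56.9 + 0.1850×279.1 + 0.2765×665.6 + 0.2142×1051.3 = 479.3506 per 100000.

479.35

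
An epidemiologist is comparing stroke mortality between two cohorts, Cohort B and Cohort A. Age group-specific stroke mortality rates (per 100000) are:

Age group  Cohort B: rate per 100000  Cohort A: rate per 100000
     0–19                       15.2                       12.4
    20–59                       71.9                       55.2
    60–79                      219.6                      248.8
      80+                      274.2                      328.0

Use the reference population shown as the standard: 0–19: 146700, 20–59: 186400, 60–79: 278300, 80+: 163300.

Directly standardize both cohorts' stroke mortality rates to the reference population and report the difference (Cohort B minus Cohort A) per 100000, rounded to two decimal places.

-17.28

Standard total = 774700; weights = 0.1894, 0.2406, 0.3592, 0.2108.
Cohort B: 0.1894×15.2 + 0.2406×71.9 + 0.3592×219.6 + 0.2108×274.2 = 156.8653 per 100000.
Cohort A: 0.1894×12.4 + 0.2406×55.2 + 0.3592×248.8 + 0.2108×328.0 = 174.1472 per 100000.
Difference = 156.8653 − 174.1472 = -17.2819.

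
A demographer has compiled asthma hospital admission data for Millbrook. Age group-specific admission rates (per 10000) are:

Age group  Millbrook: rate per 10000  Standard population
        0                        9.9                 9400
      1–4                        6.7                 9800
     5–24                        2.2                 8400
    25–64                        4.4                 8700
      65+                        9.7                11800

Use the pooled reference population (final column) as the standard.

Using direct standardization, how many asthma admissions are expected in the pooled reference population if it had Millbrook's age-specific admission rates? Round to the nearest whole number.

Expected asthma admissions = Σ (standard pop × age-specific rate ÷ 10000)
= 9400×9.9/10000 + 9800×6.7/10000 + 8400×2.2/10000 + 8700×4.4/10000 + 11800×9.7/10000
= 9.31 + 6.57 + 1.85 + 3.83 + 11.45 = 32.99.

33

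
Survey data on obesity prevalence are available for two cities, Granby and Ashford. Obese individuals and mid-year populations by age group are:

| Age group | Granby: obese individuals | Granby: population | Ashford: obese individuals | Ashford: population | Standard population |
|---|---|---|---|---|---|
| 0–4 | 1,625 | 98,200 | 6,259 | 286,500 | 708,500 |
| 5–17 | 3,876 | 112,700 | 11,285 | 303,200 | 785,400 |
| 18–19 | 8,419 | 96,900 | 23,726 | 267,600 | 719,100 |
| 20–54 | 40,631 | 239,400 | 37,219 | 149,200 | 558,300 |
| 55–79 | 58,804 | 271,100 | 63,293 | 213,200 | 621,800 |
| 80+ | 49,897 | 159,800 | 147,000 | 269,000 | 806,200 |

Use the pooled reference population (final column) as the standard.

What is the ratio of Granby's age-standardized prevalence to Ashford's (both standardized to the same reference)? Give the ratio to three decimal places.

Age-specific rates per 1,000 for Granby: 16.548, 34.392, 86.883, 169.720, 216.909, 312.247.
For Ashford: 21.846, 37.220, 88.662, 249.457, 296.871, 546.468.
Standard total = 4,199,300; weights = 0.1687, 0.1870, 0.1712, 0.1330, 0.1481, 0.1920.
Granby: 0.1687×16.548 + 0.1870×34.392 + 0.1712×86.883 + 0.1330×169.720 + 0.1481×216.909 + 0.1920×312.247 = 138.7316 per 1,000.
Ashford: 0.1687×21.846 + 0.1870×37.220 + 0.1712×88.662 + 0.1330×249.457 + 0.1481×296.871 + 0.1920×546.468 = 207.8672 per 1,000.
Ratio = 138.7316 ÷ 207.8672 = 0.66740.

0.667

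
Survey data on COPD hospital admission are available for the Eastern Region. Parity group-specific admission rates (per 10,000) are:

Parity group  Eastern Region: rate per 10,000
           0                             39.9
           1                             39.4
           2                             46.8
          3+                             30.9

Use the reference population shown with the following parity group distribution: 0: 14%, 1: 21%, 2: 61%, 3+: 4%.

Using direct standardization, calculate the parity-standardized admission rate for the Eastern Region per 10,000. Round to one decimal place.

Standard weights: 0.14, 0.21, 0.61, 0.04.
Standardized rate: 0.1400×39.9 + 0.2100×39.4 + 0.6100×46.8 + 0.0400×30.9 = 43.6440 per 10,000.

43.6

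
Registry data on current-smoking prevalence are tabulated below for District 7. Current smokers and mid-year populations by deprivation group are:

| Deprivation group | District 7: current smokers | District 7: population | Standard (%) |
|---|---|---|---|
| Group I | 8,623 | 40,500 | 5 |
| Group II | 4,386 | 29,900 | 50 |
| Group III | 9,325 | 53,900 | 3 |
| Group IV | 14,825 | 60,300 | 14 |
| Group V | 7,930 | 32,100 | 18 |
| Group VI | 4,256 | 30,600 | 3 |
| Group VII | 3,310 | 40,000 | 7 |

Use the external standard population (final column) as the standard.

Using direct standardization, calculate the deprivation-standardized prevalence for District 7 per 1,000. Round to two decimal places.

Deprivation-specific rates per 1,000 for District 7: 212.914, 146.689, 173.006, 245.854, 247.040, 139.085, 82.750.
Standard weights: 0.05, 0.50, 0.03, 0.14, 0.18, 0.03, 0.07.
Standardized rate: 0.0500×212.914 + 0.5000×146.689 + 0.0300×173.006 + 0.1400×245.854 + 0.1800×247.040 + 0.0300×139.085 + 0.0700×82.750 = 178.0322 per 1,000.

178.03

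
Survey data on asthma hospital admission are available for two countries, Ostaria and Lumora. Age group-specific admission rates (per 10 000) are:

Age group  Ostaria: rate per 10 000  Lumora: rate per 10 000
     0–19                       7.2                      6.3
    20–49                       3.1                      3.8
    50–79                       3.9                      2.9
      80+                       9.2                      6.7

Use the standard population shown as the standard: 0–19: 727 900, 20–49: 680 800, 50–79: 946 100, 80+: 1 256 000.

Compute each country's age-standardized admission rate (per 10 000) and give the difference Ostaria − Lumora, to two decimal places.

Standard total = 3 610 800; weights = 0.2016, 0.1885, 0.2620, 0.3478.
Ostaria: 0.2016×7.2 + 0.1885×3.1 + 0.2620×3.9 + 0.3478×9.2 = 6.2580 per 10 000.
Lumora: 0.2016×6.3 + 0.1885×3.8 + 0.2620×2.9 + 0.3478×6.7 = 5.0769 per 10 000.
Difference = 6.2580 − 5.0769 = 1.1811.

1.18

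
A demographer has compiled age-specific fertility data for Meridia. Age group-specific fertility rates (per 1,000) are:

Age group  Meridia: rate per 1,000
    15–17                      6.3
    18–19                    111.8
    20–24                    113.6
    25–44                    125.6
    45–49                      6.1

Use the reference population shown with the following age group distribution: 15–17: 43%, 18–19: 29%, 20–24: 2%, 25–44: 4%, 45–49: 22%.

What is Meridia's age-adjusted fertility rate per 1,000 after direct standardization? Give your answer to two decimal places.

43.77

Standard weights: 0.43, 0.29, 0.02, 0.04, 0.22.
Standardized rate: 0.4300×6.3 + 0.2900×111.8 + 0.0200×113.6 + 0.0400×125.6 + 0.2200×6.1 = 43.7690 per 1,000.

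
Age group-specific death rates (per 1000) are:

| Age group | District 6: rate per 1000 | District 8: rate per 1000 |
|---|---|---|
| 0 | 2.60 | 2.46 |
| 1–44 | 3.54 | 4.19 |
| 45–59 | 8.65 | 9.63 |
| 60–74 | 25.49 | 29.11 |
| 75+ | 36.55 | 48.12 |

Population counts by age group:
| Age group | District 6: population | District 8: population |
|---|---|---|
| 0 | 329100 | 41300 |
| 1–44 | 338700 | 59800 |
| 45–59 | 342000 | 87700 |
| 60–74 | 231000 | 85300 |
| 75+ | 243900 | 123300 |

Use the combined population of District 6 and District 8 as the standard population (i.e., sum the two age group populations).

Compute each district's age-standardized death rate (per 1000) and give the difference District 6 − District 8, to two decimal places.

-3.20

Combined standard total = 1882100; weights = 0.1968, 0.2117, 0.2283, 0.1681, 0.1951.
District 6: 0.1968×2.60 + 0.2117×3.54 + 0.2283×8.65 + 0.1681×25.49 + 0.1951×36.55 = 14.6508 per 1000.
District 8: 0.1968×2.46 + 0.2117×4.19 + 0.2283×9.63 + 0.1681×29.11 + 0.1951×48.12 = 17.8503 per 1000.
Difference = 14.6508 − 17.8503 = -3.1995.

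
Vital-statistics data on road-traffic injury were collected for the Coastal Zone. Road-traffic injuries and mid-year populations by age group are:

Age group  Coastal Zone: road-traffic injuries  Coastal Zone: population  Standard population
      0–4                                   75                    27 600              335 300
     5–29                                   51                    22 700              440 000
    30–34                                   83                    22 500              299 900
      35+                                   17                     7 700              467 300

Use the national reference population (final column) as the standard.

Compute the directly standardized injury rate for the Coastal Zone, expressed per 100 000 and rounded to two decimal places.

261.76

Age-specific rates per 100 000 for the Coastal Zone: 271.74, 224.67, 368.89, 220.78.
Standard total = 1 542 500; weights = 0.2174, 0.2853, 0.1944, 0.3029.
Standardized rate: 0.2174×271.74 + 0.2853×224.67 + 0.1944×368.89 + 0.3029×220.78 = 261.7625 per 100 000.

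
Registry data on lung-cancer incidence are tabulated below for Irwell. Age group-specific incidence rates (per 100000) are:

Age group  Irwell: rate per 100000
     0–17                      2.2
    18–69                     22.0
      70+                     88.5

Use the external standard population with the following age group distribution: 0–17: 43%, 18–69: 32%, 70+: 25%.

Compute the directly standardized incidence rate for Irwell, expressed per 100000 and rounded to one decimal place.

Standard weights: 0.43, 0.32, 0.25.
Standardized rate: 0.4300×2.2 + 0.3200×22.0 + 0.2500×88.5 = 30.1110 per 100000.

30.1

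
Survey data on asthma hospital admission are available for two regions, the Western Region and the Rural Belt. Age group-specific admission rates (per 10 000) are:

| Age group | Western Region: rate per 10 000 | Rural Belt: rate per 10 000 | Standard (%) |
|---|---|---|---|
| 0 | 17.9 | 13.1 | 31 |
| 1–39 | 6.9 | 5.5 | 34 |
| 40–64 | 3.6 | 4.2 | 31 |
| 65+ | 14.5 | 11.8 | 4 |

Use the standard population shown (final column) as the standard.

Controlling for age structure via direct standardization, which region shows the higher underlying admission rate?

Western Region

Standard weights: 0.31, 0.34, 0.31, 0.04.
The Western Region: 0.3100×17.9 + 0.3400×6.9 + 0.3100×3.6 + 0.0400×14.5 = 9.5910 per 10 000.
The Rural Belt: 0.3100×13.1 + 0.3400×5.5 + 0.3100×4.2 + 0.0400×11.8 = 7.7050 per 10 000.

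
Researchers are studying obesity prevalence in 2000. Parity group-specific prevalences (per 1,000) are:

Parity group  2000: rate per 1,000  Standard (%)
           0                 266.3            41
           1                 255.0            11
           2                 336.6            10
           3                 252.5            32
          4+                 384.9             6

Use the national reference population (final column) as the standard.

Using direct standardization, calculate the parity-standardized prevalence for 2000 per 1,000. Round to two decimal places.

274.79

Standard weights: 0.41, 0.11, 0.10, 0.32, 0.06.
Standardized rate: 0.4100×266.3 + 0.1100×255.0 + 0.1000×336.6 + 0.3200×252.5 + 0.0600×384.9 = 274.7870 per 1,000.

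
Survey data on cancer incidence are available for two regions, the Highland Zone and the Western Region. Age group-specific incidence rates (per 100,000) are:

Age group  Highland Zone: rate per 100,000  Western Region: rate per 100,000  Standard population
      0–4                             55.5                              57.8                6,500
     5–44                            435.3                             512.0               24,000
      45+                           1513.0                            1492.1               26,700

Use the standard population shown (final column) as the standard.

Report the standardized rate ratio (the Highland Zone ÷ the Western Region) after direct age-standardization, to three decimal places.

0.975

Standard total = 57,200; weights = 0.1136, 0.4196, 0.4668.
The Highland Zone: 0.1136×55.5 + 0.4196×435.3 + 0.4668×1513.0 = 895.1932 per 100,000.
The Western Region: 0.1136×57.8 + 0.4196×512.0 + 0.4668×1492.1 = 917.8806 per 100,000.
Ratio = 895.1932 ÷ 917.8806 = 0.97528.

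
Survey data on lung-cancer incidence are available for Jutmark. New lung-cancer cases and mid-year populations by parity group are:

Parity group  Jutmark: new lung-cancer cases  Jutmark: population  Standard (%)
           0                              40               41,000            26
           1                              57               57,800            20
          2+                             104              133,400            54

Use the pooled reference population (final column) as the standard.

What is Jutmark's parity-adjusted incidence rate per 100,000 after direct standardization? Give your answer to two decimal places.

Parity-specific rates per 100,000 for Jutmark: 97.56, 98.62, 77.96.
Standard weights: 0.26, 0.20, 0.54.
Standardized rate: 0.2600×97.56 + 0.2000×98.62 + 0.5400×77.96 = 87.1880 per 100,000.

87.19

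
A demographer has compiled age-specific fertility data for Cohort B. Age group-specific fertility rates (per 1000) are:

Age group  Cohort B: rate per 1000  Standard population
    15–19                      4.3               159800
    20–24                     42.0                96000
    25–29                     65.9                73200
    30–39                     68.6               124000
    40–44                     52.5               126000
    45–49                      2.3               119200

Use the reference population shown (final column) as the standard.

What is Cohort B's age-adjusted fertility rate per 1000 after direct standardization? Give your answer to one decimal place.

35.7

Standard total = 698200; weights = 0.2289, 0.1375, 0.1048, 0.1776, 0.1805, 0.1707.
Standardized rate: 0.2289×4.3 + 0.1375×42.0 + 0.1048×65.9 + 0.1776×68.6 + 0.1805×52.5 + 0.1707×2.3 = 35.7184 per 1000.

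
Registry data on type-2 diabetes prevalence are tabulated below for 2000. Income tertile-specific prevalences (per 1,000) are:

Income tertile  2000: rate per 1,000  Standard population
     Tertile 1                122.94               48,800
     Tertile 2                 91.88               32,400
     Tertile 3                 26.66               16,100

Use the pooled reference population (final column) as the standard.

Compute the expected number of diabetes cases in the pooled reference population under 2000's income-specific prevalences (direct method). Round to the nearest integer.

Expected diabetes cases = Σ (standard pop × income-specific rate ÷ 1,000)
= 48,800×122.94/1,000 + 32,400×91.88/1,000 + 16,100×26.66/1,000
= 5999.47 + 2976.91 + 429.23 = 9405.61.

9406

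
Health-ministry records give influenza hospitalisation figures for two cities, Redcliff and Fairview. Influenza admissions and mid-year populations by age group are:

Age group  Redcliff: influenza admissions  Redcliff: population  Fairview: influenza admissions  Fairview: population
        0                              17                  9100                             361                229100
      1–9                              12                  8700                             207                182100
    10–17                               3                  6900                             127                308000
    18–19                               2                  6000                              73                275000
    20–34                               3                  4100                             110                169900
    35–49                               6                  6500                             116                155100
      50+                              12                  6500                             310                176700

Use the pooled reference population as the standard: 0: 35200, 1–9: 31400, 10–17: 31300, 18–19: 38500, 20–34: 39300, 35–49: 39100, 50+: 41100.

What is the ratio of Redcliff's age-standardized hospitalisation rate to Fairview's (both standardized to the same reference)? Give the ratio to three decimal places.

1.146

Age-specific rates per 100000 for Redcliff: 186.81, 137.93, 43.48, 33.33, 73.17, 92.31, 184.62.
For Fairview: 157.57, 113.67, 41.23, 26.55, 64.74, 74.79, 175.44.
Standard total = 255900; weights = 0.1376, 0.1227, 0.1223, 0.1504, 0.1536, 0.1528, 0.1606.
Redcliff: 0.1376×186.81 + 0.1227×137.93 + 0.1223×43.48 + 0.1504×33.33 + 0.1536×73.17 + 0.1528×92.31 + 0.1606×184.62 = 107.9468 per 100000.
Fairview: 0.1376×157.57 + 0.1227×113.67 + 0.1223×41.23 + 0.1504×26.55 + 0.1536×64.74 + 0.1528×74.79 + 0.1606×175.44 = 94.2080 per 100000.
Ratio = 107.9468 ÷ 94.2080 = 1.14584.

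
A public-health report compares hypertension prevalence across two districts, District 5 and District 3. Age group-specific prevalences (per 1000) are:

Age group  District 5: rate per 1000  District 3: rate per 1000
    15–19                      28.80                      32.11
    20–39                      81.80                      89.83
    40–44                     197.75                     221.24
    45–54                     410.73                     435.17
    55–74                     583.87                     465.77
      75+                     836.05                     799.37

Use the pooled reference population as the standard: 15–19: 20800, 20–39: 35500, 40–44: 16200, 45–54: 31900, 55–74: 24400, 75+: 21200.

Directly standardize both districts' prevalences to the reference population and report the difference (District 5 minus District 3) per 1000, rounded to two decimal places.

Standard total = 150000; weights = 0.1387, 0.2367, 0.1080, 0.2127, 0.1627, 0.1413.
District 5: 0.1387×28.80 + 0.2367×81.80 + 0.1080×197.75 + 0.2127×410.73 + 0.1627×583.87 + 0.1413×836.05 = 345.1964 per 1000.
District 3: 0.1387×32.11 + 0.2367×89.83 + 0.1080×221.24 + 0.2127×435.17 + 0.1627×465.77 + 0.1413×799.37 = 330.8953 per 1000.
Difference = 345.1964 − 330.8953 = 14.3011.

14.30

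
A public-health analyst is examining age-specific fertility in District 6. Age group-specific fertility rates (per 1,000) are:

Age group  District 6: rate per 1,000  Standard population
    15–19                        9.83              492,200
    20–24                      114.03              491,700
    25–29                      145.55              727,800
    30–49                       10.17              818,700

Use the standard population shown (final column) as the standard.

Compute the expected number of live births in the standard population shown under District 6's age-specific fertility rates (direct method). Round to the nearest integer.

175164

Expected live births = Σ (standard pop × age-specific rate ÷ 1,000)
= 492,200×9.83/1,000 + 491,700×114.03/1,000 + 727,800×145.55/1,000 + 818,700×10.17/1,000
= 4838.33 + 56068.55 + 105931.29 + 8326.18 = 175164.35.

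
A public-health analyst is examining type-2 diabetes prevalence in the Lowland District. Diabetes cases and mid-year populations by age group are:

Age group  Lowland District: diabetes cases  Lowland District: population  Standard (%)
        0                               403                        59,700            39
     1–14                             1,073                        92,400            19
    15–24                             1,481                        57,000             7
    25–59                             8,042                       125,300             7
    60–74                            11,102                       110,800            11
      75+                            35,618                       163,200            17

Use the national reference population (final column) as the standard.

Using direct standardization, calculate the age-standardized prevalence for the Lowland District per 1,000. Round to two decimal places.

Age-specific rates per 1,000 for the Lowland District: 6.750, 11.613, 25.982, 64.182, 100.199, 218.248.
Standard weights: 0.39, 0.19, 0.07, 0.07, 0.11, 0.17.
Standardized rate: 0.3900×6.750 + 0.1900×11.613 + 0.0700×25.982 + 0.0700×64.182 + 0.1100×100.199 + 0.1700×218.248 = 59.2745 per 1,000.

59.27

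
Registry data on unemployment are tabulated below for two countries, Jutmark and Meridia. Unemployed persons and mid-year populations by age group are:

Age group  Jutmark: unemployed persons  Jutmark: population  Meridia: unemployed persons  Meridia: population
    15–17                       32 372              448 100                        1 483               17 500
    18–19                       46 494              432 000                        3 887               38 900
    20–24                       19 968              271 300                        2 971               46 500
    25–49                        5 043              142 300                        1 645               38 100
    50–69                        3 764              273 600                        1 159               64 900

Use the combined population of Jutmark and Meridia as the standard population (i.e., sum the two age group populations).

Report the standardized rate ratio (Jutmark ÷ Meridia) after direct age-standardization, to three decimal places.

0.984

Age-specific rates per 1 000 for Jutmark: 72.243, 107.625, 73.601, 35.439, 13.757.
For Meridia: 84.743, 99.923, 63.892, 43.176, 17.858.
Combined standard total = 1 773 200; weights = 0.2626, 0.2656, 0.1792, 0.1017, 0.1909.
Jutmark: 0.2626×72.243 + 0.2656×107.625 + 0.1792×73.601 + 0.1017×35.439 + 0.1909×13.757 = 66.9735 per 1 000.
Meridia: 0.2626×84.743 + 0.2656×99.923 + 0.1792×63.892 + 0.1017×43.176 + 0.1909×17.858 = 68.0402 per 1 000.
Ratio = 66.9735 ÷ 68.0402 = 0.98432.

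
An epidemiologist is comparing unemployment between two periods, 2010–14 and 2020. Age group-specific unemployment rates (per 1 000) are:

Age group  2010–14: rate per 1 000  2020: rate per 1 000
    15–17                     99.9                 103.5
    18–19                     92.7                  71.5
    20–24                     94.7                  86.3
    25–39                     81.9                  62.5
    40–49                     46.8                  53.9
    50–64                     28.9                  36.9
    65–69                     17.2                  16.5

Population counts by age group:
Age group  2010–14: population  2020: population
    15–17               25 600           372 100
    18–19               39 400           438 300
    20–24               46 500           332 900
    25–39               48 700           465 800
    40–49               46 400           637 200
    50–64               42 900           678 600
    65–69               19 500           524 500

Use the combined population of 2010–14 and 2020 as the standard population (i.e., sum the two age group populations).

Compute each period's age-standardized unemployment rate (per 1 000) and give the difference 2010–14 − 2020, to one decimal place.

Combined standard total = 3 718 400; weights = 0.1070, 0.1285, 0.1020, 0.1384, 0.1838, 0.1940, 0.1463.
2010–14: 0.1070×99.9 + 0.1285×92.7 + 0.1020×94.7 + 0.1384×81.9 + 0.1838×46.8 + 0.1940×28.9 + 0.1463×17.2 = 60.3164 per 1 000.
2020: 0.1070×103.5 + 0.1285×71.5 + 0.1020×86.3 + 0.1384×62.5 + 0.1838×53.9 + 0.1940×36.9 + 0.1463×16.5 = 57.1916 per 1 000.
Difference = 60.3164 − 57.1916 = 3.1247.

3.1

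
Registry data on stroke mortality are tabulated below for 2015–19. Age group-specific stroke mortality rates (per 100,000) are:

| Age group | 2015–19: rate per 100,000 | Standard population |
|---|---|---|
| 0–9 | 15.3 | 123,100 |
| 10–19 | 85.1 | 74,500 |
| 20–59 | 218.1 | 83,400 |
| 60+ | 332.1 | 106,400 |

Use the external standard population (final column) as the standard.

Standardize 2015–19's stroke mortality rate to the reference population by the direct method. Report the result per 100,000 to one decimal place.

159.4

Standard total = 387,400; weights = 0.3178, 0.1923, 0.2153, 0.2747.
Standardized rate: 0.3178×15.3 + 0.1923×85.1 + 0.2153×218.1 + 0.2747×332.1 = 159.3917 per 100,000.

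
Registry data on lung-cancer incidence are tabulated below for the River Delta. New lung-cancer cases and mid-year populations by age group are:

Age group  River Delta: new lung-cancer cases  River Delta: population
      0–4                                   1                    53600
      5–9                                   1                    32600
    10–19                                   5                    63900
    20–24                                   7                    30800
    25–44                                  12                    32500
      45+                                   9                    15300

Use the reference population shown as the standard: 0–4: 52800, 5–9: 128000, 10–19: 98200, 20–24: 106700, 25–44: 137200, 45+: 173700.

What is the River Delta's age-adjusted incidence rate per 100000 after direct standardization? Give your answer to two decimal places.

27.23

Age-specific rates per 100000 for the River Delta: 1.87, 3.07, 7.82, 22.73, 36.92, 58.82.
Standard total = 696600; weights = 0.0758, 0.1837, 0.1410, 0.1532, 0.1970, 0.2494.
Standardized rate: 0.0758×1.87 + 0.1837×3.07 + 0.1410×7.82 + 0.1532×22.73 + 0.1970×36.92 + 0.2494×58.82 = 27.2294 per 100000.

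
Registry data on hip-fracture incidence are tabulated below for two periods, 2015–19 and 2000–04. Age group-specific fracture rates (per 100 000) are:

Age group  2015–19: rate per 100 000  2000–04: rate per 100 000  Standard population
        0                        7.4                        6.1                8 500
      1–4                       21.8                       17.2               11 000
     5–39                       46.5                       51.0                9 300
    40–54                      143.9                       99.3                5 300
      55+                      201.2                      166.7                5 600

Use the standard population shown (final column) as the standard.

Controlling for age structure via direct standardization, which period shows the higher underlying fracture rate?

Standard total = 39 700; weights = 0.2141, 0.2771, 0.2343, 0.1335, 0.1411.
2015–19: 0.2141×7.4 + 0.2771×21.8 + 0.2343×46.5 + 0.1335×143.9 + 0.1411×201.2 = 66.1093 per 100 000.
2000–04: 0.2141×6.1 + 0.2771×17.2 + 0.2343×51.0 + 0.1335×99.3 + 0.1411×166.7 = 54.7899 per 100 000.

2015–19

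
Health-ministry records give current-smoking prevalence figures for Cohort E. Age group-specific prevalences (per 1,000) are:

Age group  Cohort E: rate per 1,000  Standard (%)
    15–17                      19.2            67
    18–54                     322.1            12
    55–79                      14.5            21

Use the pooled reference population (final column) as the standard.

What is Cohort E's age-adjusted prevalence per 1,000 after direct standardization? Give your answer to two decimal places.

54.56

Standard weights: 0.67, 0.12, 0.21.
Standardized rate: 0.6700×19.2 + 0.1200×322.1 + 0.2100×14.5 = 54.5610 per 1,000.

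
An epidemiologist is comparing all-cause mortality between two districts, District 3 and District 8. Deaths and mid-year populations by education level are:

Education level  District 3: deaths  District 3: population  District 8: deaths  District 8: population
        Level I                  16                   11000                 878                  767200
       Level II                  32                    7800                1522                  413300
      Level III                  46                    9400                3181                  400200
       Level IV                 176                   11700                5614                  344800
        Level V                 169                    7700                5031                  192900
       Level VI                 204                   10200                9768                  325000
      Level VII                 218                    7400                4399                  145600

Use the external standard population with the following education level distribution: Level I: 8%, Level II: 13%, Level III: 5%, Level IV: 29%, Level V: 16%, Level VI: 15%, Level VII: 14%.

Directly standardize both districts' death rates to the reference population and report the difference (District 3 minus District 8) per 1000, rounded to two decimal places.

Education-specific rates per 1000 for District 3: 1.455, 4.103, 4.894, 15.043, 21.948, 20.000, 29.459.
For District 8: 1.144, 3.683, 7.949, 16.282, 26.081, 30.055, 30.213.
Standard weights: 0.08, 0.13, 0.05, 0.29, 0.16, 0.15, 0.14.
District 3: 0.0800×1.455 + 0.1300×4.103 + 0.0500×4.894 + 0.2900×15.043 + 0.1600×21.948 + 0.1500×20.000 + 0.1400×29.459 = 15.8928 per 1000.
District 8: 0.0800×1.144 + 0.1300×3.683 + 0.0500×7.949 + 0.2900×16.282 + 0.1600×26.081 + 0.1500×30.055 + 0.1400×30.213 = 18.6005 per 1000.
Difference = 15.8928 − 18.6005 = -2.7077.

-2.71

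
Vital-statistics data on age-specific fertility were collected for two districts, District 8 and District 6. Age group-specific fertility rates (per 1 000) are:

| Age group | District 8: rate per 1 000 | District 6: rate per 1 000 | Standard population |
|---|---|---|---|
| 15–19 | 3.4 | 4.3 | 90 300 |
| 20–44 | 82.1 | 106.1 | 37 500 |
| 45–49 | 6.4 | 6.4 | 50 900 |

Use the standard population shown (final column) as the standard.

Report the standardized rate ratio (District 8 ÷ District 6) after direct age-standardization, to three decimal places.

Standard total = 178 700; weights = 0.5053, 0.2098, 0.2848.
District 8: 0.5053×3.4 + 0.2098×82.1 + 0.2848×6.4 = 20.7696 per 1 000.
District 6: 0.5053×4.3 + 0.2098×106.1 + 0.2848×6.4 = 26.2608 per 1 000.
Ratio = 20.7696 ÷ 26.2608 = 0.79090.

0.791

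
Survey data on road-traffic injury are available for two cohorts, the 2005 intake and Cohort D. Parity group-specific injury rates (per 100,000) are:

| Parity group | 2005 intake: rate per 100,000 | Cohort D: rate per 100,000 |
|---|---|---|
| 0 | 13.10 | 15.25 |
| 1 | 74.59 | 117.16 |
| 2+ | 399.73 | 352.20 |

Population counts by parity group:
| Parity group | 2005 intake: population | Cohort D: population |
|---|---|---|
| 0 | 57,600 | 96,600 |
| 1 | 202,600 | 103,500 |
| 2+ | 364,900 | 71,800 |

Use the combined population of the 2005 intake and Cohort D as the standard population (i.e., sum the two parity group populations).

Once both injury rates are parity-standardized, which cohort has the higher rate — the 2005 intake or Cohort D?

2005 intake

Combined standard total = 897,000; weights = 0.1719, 0.3412, 0.4868.
The 2005 intake: 0.1719×13.10 + 0.3412×74.59 + 0.4868×399.73 = 222.3123 per 100,000.
Cohort D: 0.1719×15.25 + 0.3412×117.16 + 0.4868×352.20 = 214.0691 per 100,000.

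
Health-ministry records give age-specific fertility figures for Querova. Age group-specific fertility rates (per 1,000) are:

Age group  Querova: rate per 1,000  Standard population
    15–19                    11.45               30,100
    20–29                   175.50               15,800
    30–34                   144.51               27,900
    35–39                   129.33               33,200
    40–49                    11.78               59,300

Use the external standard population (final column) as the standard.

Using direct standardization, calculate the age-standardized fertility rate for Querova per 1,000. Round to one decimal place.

Standard total = 166,300; weights = 0.1810, 0.0950, 0.1678, 0.1996, 0.3566.
Standardized rate: 0.1810×11.45 + 0.0950×175.50 + 0.1678×144.51 + 0.1996×129.33 + 0.3566×11.78 = 73.0107 per 1,000.

73.0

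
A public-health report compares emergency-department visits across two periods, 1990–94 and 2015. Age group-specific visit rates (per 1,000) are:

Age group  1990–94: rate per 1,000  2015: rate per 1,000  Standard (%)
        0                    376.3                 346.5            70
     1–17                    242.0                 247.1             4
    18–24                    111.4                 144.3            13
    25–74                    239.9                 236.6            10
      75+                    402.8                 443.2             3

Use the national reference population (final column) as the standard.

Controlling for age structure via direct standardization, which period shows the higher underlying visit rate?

Standard weights: 0.70, 0.04, 0.13, 0.10, 0.03.
1990–94: 0.7000×376.3 + 0.0400×242.0 + 0.1300×111.4 + 0.1000×239.9 + 0.0300×402.8 = 323.6460 per 1,000.
2015: 0.7000×346.5 + 0.0400×247.1 + 0.1300×144.3 + 0.1000×236.6 + 0.0300×443.2 = 308.1490 per 1,000.

1990–94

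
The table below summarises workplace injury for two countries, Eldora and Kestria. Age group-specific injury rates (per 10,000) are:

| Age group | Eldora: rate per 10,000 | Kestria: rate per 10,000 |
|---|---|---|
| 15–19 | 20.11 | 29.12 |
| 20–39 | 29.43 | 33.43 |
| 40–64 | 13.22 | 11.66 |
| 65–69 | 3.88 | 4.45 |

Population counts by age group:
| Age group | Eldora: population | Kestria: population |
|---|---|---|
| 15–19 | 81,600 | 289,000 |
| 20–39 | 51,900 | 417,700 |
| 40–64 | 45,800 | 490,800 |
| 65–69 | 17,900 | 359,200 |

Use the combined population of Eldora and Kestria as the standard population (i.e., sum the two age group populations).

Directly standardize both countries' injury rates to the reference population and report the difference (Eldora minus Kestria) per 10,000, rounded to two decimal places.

-2.62

Combined standard total = 1,753,900; weights = 0.2113, 0.2677, 0.3059, 0.2150.
Eldora: 0.2113×20.11 + 0.2677×29.43 + 0.3059×13.22 + 0.2150×3.88 = 17.0079 per 10,000.
Kestria: 0.2113×29.12 + 0.2677×33.43 + 0.3059×11.66 + 0.2150×4.45 = 19.6279 per 10,000.
Difference = 17.0079 − 19.6279 = -2.6201.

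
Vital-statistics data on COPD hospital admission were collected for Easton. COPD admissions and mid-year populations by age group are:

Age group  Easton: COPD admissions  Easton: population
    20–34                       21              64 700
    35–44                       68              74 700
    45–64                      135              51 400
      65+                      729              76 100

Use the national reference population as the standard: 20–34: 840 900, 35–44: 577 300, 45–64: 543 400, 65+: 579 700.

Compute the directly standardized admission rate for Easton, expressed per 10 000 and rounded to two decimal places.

Age-specific rates per 10 000 for Easton: 3.25, 9.10, 26.26, 95.80.
Standard total = 2 541 300; weights = 0.3309, 0.2272, 0.2138, 0.2281.
Standardized rate: 0.3309×3.25 + 0.2272×9.10 + 0.2138×26.26 + 0.2281×95.80 = 30.6100 per 10 000.

30.61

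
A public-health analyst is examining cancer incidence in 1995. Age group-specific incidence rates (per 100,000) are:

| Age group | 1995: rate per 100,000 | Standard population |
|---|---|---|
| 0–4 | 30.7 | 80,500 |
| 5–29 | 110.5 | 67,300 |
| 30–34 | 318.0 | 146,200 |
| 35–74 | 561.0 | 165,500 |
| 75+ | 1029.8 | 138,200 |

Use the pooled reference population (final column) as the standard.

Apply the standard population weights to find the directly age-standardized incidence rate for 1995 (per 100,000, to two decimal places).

Standard total = 597,700; weights = 0.1347, 0.1126, 0.2446, 0.2769, 0.2312.
Standardized rate: 0.1347×30.7 + 0.1126×110.5 + 0.2446×318.0 + 0.2769×561.0 + 0.2312×1029.8 = 487.8090 per 100,000.

487.81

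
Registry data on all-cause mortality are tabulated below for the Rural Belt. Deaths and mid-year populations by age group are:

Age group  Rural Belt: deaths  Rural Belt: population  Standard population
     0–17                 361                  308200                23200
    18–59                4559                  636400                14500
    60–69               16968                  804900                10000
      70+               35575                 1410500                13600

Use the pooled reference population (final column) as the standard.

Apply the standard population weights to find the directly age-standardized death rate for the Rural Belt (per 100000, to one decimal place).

1117.2

Age-specific rates per 100000 for the Rural Belt: 117.13, 716.37, 2108.09, 2522.16.
Standard total = 61300; weights = 0.3785, 0.2365, 0.1631, 0.2219.
Standardized rate: 0.3785×117.13 + 0.2365×716.37 + 0.1631×2108.09 + 0.2219×2522.16 = 1117.2441 per 100000.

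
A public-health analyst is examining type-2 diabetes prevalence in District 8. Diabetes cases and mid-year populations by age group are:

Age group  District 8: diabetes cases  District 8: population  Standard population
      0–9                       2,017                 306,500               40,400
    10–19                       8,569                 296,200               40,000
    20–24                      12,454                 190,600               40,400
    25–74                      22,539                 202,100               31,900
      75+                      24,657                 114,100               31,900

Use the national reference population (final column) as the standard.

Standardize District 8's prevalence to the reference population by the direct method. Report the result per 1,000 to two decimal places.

Age-specific rates per 1,000 for District 8: 6.581, 28.930, 65.341, 111.524, 216.100.
Standard total = 184,600; weights = 0.2189, 0.2167, 0.2189, 0.1728, 0.1728.
Standardized rate: 0.2189×6.581 + 0.2167×28.930 + 0.2189×65.341 + 0.1728×111.524 + 0.1728×216.100 = 78.6242 per 1,000.

78.62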